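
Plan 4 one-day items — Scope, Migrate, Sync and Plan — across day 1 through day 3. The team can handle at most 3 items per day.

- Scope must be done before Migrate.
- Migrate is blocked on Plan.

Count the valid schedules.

Splitting on Scope: it can be day 1 (9), day 2 (6). Listing each branch's schedules as (Migrate, Sync, Plan) by day number:
Scope=day 1: (2,1,1) (2,2,1) (2,3,1) (3,1,1) (3,1,2) (3,2,1) (3,2,2) (3,3,1) (3,3,2) — 9.
Scope=day 2: (3,1,1) (3,1,2) (3,2,1) (3,2,2) (3,3,1) (3,3,2) — 6.
Summing: 9 + 6 = 15.

15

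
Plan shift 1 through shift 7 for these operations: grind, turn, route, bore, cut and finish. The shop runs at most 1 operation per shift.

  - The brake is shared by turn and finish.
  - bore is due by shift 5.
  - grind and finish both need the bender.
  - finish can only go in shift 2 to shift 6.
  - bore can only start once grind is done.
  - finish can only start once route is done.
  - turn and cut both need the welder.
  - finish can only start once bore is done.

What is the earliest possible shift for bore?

Precedence pushes bore to at least shift 2; bore's own window allows nothing later than shift 5.
bore at shift 2 is achievable: route=shift 3; bore=shift 2; cut=shift 6; grind=shift 1; finish=shift 4; turn=shift 5.

shift 2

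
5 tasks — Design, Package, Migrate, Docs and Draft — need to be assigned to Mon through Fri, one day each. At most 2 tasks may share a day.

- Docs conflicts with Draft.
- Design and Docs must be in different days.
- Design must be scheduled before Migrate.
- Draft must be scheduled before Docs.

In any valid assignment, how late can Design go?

Downstream work caps Design at Thu.
Design at Thu is achievable: Docs -> Tue; Package -> Mon; Migrate -> Fri; Design -> Thu; Draft -> Mon.

Thu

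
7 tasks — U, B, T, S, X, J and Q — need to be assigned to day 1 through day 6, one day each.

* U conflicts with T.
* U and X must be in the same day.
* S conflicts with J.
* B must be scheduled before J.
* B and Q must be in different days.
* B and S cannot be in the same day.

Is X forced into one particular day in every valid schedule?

X can be day 1 (e.g. X in day 1, S in day 3, B in day 1, U in day 1, T in day 2, Q in day 2, J in day 2) or day 2 (e.g. X=day 2, S=day 3, J=day 2, B=day 1, Q=day 2, T=day 1, U=day 2).

No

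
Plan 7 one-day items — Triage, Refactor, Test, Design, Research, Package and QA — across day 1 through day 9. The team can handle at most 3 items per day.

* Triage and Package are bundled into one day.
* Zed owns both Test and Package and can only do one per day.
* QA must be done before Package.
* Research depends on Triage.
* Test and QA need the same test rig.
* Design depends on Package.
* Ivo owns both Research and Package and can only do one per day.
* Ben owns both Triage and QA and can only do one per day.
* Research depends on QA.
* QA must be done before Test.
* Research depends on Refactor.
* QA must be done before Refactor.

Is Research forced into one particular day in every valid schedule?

No

Research can be day 3 (e.g. QA=day 1, Triage=day 2, Research=day 3, Design=day 3, Test=day 3, Refactor=day 2, Package=day 2) or day 4 (e.g. QA in day 1, Package in day 2, Test in day 3, Triage in day 2, Research in day 4, Refactor in day 2, Design in day 3).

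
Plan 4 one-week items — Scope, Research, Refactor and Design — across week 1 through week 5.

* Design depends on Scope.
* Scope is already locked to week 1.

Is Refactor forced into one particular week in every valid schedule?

Refactor can be week 1 (e.g. Design in week 2, Refactor in week 1, Research in week 1, Scope in week 1) or week 2 (e.g. Design in week 2; Refactor in week 2; Scope in week 1; Research in week 1).

No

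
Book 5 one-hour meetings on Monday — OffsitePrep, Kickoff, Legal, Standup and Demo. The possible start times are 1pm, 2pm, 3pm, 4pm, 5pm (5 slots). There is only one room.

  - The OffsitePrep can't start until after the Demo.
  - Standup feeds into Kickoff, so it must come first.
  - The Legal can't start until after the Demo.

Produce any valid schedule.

Legal -> 5pm, OffsitePrep -> 2pm, Standup -> 3pm, Kickoff -> 4pm, Demo -> 1pm

Checking: Standup(3pm) before Kickoff(4pm); Demo(1pm) before OffsitePrep(2pm); Demo(1pm) before Legal(5pm); max 1 per slot (cap 1).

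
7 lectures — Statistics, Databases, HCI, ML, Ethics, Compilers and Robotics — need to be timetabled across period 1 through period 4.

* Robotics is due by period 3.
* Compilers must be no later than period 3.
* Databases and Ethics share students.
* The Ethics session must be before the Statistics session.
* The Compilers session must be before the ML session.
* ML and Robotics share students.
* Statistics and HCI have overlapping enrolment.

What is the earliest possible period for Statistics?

Precedence pushes Statistics to at least period 2.
Statistics at period 2 is achievable: HCI -> period 1, Ethics -> period 1, Statistics -> period 2, Databases -> period 2, ML -> period 2, Robotics -> period 1, Compilers -> period 1.

period 2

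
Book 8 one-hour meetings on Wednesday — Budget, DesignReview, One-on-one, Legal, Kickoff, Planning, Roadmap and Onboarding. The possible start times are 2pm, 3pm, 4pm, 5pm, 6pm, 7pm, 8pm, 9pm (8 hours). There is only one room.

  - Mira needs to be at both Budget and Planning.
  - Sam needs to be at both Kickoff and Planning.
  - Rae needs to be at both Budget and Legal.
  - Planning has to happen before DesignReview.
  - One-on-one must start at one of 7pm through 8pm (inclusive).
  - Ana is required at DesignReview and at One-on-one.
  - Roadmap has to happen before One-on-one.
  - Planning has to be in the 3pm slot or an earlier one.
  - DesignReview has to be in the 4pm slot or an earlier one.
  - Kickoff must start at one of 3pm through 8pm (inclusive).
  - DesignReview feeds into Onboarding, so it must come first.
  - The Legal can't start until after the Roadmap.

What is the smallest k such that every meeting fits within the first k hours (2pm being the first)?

The precedence chain requires at least 3 distinct hours.
With at most 1 per hour and 8 meetings, at least 8 hours are needed.
One-on-one can't be placed before 7pm — that is hour 6 counting from 2pm — so the schedule must run through at least 6 hours.
8 works (last occupied hour: 9pm): for example Budget=9pm; Planning=2pm; Roadmap=5pm; DesignReview=3pm; One-on-one=7pm; Legal=6pm; Kickoff=4pm; Onboarding=8pm.

8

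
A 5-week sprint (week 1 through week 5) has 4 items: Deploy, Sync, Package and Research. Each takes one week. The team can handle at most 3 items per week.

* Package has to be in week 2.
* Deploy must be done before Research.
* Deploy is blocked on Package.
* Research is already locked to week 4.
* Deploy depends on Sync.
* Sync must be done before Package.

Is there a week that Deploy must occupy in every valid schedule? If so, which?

Package is fixed at week 2 and must come before Deploy, so Deploy is at least week 3.
Research is fixed at week 4 and must come after Deploy, so Deploy is at most week 3.
So Deploy must be week 3.

week 3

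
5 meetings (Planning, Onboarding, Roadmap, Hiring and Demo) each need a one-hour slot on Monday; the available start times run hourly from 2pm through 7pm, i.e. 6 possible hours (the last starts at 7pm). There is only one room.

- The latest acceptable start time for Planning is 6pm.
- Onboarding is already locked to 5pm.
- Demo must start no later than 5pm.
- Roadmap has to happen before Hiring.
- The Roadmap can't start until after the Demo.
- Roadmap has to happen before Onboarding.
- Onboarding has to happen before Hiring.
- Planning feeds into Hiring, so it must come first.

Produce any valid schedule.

Hiring=6pm, Roadmap=4pm, Planning=3pm, Onboarding=5pm, Demo=2pm

Checking: Planning(3pm) before Hiring(6pm); Roadmap(4pm) before Onboarding(5pm); Demo(2pm) before Roadmap(4pm); Onboarding(5pm) before Hiring(6pm); Roadmap(4pm) before Hiring(6pm); Planning=3pm in [2pm,6pm]; Onboarding=5pm in [5pm,5pm]; Demo=2pm in [2pm,5pm]; max 1 per hour (cap 1).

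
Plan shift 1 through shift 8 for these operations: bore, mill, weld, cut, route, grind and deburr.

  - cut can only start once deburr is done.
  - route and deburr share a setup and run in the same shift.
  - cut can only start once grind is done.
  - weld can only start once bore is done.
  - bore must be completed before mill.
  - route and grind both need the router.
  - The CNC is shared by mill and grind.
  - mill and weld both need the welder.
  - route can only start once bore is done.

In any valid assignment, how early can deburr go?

Deburr must be in the same shift as route, which can't be before shift 2, so deburr is at least shift 2; downstream work caps deburr at shift 7.
deburr at shift 2 is achievable: mill=shift 2; bore=shift 1; weld=shift 3; cut=shift 3; grind=shift 1; deburr=shift 2; route=shift 2.

shift 2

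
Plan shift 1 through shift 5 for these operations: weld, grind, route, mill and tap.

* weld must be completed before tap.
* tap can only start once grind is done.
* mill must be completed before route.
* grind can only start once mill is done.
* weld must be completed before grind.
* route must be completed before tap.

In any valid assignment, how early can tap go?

Precedence pushes tap to at least shift 3.
tap at shift 3 is achievable: weld=shift 1, mill=shift 1, tap=shift 3, grind=shift 2, route=shift 2.

shift 3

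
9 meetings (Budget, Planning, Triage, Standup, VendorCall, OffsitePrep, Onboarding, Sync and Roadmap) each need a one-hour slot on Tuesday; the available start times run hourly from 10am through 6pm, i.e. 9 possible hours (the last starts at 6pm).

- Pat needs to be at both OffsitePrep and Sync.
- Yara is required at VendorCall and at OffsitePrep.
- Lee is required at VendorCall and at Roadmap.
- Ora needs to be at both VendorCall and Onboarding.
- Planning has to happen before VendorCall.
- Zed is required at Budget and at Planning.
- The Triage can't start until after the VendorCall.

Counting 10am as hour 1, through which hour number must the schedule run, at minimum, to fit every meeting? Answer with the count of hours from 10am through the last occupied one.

The precedence chain requires at least 3 distinct hours.
3 works (last occupied hour: 12pm): for example Onboarding -> 10am; Standup -> 10am; VendorCall -> 11am; Triage -> 12pm; Budget -> 11am; Planning -> 10am; Sync -> 11am; Roadmap -> 10am; OffsitePrep -> 10am.

3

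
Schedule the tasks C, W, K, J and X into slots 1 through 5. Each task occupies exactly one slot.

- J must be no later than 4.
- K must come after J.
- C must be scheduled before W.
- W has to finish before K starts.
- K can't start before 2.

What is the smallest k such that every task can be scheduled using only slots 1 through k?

3

The precedence chain requires at least 3 distinct slots.
3 works (last occupied slot: 3): for example W=2, J=1, C=1, K=3, X=1.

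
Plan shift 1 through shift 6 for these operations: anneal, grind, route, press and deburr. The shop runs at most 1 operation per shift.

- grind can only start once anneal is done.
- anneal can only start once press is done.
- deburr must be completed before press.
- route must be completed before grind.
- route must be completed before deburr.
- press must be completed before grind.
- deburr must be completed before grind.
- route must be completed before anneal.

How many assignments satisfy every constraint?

6

Splitting on anneal: it can be shift 4 (2), shift 5 (4). Listing each branch's schedules as (grind, route, press, deburr) by shift number:
anneal=shift 4: (5,1,3,2) (6,1,3,2) — 2.
anneal=shift 5: (6,1,3,2) (6,1,4,2) (6,1,4,3) (6,2,4,3) — 4.
Summing: 2 + 4 = 6.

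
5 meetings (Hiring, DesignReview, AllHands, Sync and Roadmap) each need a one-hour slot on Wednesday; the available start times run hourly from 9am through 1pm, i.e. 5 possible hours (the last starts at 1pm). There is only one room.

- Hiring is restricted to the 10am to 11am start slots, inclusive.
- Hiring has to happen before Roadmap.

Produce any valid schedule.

Sync in 1pm; AllHands in 12pm; Hiring in 10am; Roadmap in 11am; DesignReview in 9am

Checking: Hiring(10am) before Roadmap(11am); Hiring=10am in [10am,11am]; max 1 per hour (cap 1).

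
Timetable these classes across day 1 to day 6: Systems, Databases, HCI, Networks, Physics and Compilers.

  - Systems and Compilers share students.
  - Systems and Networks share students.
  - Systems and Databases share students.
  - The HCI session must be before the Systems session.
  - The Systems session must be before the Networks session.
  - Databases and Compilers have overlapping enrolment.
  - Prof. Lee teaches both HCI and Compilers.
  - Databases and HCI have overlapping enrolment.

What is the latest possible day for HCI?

Downstream work caps HCI at day 4.
HCI at day 4 is achievable: Databases -> day 1; Physics -> day 1; Compilers -> day 2; Networks -> day 6; Systems -> day 5; HCI -> day 4.

day 4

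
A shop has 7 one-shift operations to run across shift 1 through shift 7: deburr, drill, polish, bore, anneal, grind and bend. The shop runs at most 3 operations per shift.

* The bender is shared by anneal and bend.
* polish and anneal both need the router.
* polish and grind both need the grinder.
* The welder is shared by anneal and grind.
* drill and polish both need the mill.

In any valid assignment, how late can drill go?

shift 7

drill at shift 7 is achievable: polish in shift 1; grind in shift 3; anneal in shift 2; deburr in shift 1; bend in shift 3; bore in shift 1; drill in shift 7.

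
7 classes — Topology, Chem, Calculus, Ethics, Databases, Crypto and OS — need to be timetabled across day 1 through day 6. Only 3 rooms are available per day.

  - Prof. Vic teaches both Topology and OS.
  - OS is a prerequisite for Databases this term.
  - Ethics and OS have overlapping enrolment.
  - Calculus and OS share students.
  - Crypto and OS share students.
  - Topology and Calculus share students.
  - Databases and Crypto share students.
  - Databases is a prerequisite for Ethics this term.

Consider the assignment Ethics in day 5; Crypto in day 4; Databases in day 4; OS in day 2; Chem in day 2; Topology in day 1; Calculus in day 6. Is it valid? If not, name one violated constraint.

Invalid. Databases and Crypto share students.

OS is a prerequisite for Databases this term — holds.
Only 3 rooms are available per day — holds.
Databases is a prerequisite for Ethics this term — holds.
Databases and Crypto share students — violated.
Topology and Calculus share students — holds.
Prof. Vic teaches both Topology and OS — holds.
Crypto and OS share students — holds.
Calculus and OS share students — holds.
Ethics and OS have overlapping enrolment — holds.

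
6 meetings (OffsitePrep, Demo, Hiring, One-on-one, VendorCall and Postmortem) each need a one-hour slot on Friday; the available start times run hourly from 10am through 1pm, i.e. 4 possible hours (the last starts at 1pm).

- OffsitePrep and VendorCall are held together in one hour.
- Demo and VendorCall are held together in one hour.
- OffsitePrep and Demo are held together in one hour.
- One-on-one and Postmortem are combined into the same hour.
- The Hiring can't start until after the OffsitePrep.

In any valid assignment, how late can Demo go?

12pm

Demo must be in the same hour as OffsitePrep, which can't be after 12pm, so Demo is at most 12pm.
Demo at 12pm is achievable: One-on-one in 10am; Demo in 12pm; Postmortem in 10am; Hiring in 1pm; VendorCall in 12pm; OffsitePrep in 12pm.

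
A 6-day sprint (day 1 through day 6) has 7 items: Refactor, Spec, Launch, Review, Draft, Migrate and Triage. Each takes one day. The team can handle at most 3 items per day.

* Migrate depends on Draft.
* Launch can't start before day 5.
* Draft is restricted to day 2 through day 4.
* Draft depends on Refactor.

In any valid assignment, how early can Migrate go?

Precedence pushes Migrate to at least day 3.
Migrate at day 3 is achievable: Refactor in day 1, Review in day 1, Triage in day 2, Launch in day 5, Migrate in day 3, Spec in day 1, Draft in day 2.

day 3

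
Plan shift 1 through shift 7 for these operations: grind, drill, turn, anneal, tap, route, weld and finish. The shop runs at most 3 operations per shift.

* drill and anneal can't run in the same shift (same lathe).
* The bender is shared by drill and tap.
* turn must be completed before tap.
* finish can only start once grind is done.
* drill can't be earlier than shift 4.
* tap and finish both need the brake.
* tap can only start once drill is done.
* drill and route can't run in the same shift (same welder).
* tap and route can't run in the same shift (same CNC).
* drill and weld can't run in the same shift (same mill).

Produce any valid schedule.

drill in shift 4; turn in shift 1; finish in shift 2; tap in shift 5; route in shift 2; anneal in shift 1; grind in shift 1; weld in shift 2

Checking: drill(shift 4) before tap(shift 5); grind(shift 1) before finish(shift 2); turn(shift 1) before tap(shift 5); drill(shift 4) != tap(shift 5); tap(shift 5) != finish(shift 2); drill(shift 4) != weld(shift 2); drill(shift 4) != route(shift 2); tap(shift 5) != route(shift 2); drill(shift 4) != anneal(shift 1); drill=shift 4 in [shift 4,shift 7]; max 3 per shift (cap 3).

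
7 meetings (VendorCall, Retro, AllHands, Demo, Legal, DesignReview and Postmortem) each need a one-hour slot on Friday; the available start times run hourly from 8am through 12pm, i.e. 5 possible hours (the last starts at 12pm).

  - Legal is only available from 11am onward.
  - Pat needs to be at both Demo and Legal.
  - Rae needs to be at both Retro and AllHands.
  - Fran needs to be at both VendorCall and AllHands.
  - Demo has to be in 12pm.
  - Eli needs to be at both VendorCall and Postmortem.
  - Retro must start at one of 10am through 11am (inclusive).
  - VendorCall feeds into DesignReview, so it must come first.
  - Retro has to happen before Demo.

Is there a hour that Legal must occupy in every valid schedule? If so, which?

Legal's window is 11am–12pm.
Demo is fixed at 12pm, and Legal can't share a hour with Demo.
So Legal must be 11am.

11am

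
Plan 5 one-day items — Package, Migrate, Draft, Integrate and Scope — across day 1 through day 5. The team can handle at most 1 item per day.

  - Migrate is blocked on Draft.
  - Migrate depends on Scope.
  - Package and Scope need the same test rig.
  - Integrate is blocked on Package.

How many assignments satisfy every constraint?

20

Splitting on Package: it can be day 1 (8), day 2 (6), day 3 (4), day 4 (2). Listing each branch's schedules as (Migrate, Draft, Integrate, Scope) by day number:
Package=day 1: (4,2,5,3) (4,3,5,2) (5,2,3,4) (5,2,4,3) (5,3,2,4) (5,3,4,2) (5,4,2,3) (5,4,3,2) — 8.
Package=day 2: (4,1,5,3) (4,3,5,1) (5,1,3,4) (5,1,4,3) (5,3,4,1) (5,4,3,1) — 6.
Package=day 3: (4,1,5,2) (4,2,5,1) (5,1,4,2) (5,2,4,1) — 4.
Package=day 4: (3,1,5,2) (3,2,5,1) — 2.
Summing: 8 + 6 + 4 + 2 = 20.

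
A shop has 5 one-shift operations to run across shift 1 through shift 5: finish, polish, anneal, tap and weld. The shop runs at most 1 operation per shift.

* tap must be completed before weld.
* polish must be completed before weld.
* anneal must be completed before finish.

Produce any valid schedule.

polish=shift 1, tap=shift 2, weld=shift 3, finish=shift 5, anneal=shift 4

Checking: polish(shift 1) before weld(shift 3); anneal(shift 4) before finish(shift 5); tap(shift 2) before weld(shift 3); max 1 per shift (cap 1).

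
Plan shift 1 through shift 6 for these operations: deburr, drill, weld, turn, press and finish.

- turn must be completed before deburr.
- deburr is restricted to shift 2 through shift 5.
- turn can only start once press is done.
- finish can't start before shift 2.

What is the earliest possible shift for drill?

drill at shift 1 is achievable: drill in shift 1; finish in shift 2; press in shift 1; weld in shift 1; deburr in shift 3; turn in shift 2.

shift 1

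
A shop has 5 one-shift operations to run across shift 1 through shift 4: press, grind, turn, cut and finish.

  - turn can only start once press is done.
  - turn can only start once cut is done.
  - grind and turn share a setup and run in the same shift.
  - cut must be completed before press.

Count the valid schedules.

Splitting on press: it can be shift 2 (8), shift 3 (8). Listing each branch's schedules as (grind, turn, cut, finish) by shift number:
press=shift 2: (3,3,1,1) (3,3,1,2) (3,3,1,3) (3,3,1,4) (4,4,1,1) (4,4,1,2) (4,4,1,3) (4,4,1,4) — 8.
press=shift 3: (4,4,1,1) (4,4,1,2) (4,4,1,3) (4,4,1,4) (4,4,2,1) (4,4,2,2) (4,4,2,3) (4,4,2,4) — 8.
Summing: 8 + 8 = 16.

16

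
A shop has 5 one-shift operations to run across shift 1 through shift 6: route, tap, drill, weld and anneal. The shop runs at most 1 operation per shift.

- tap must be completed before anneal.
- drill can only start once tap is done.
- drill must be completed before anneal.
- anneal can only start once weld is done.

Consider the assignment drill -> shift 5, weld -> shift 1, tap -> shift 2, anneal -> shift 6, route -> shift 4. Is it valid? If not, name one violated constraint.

tap must be completed before anneal — holds.
drill must be completed before anneal — holds.
anneal can only start once weld is done — holds.
drill can only start once tap is done — holds.
The shop runs at most 1 operation per shift — holds.

Yes, all constraints hold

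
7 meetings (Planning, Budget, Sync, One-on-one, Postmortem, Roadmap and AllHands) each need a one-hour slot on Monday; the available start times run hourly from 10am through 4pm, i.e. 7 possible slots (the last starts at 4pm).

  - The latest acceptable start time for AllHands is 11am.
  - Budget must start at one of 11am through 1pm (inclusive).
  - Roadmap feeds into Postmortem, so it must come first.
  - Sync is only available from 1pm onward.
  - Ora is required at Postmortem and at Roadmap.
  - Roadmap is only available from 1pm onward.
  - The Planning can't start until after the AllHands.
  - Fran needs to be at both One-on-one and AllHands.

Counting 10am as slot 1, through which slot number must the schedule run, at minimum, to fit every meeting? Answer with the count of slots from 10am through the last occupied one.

The precedence chain requires at least 2 distinct slots.
Propagating the time windows through the other constraints, Postmortem can't land before 2pm — that is slot 5 counting from 10am — so the schedule must run through at least 5 slots.
5 works (last occupied slot: 2pm): for example Budget=11am, AllHands=10am, Postmortem=2pm, Sync=1pm, Roadmap=1pm, One-on-one=11am, Planning=11am.

5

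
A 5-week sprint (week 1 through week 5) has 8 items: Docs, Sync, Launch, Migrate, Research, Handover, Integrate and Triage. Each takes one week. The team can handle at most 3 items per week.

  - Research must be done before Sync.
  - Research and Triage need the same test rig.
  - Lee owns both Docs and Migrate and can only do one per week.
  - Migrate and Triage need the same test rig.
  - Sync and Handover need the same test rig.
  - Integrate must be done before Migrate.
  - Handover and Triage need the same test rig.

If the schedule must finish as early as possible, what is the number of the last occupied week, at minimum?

3

The precedence chain requires at least 2 distinct weeks.
With at most 3 per week and 8 work items, at least 3 weeks are needed.
3 works (last occupied week: week 3): for example Research=week 1, Sync=week 2, Migrate=week 2, Docs=week 3, Launch=week 2, Handover=week 1, Integrate=week 1, Triage=week 3.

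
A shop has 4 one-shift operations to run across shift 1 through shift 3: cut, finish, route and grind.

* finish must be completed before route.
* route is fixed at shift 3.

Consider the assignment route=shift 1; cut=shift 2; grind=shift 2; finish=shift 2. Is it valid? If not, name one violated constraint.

No — it violates: route is fixed at shift 3

finish must be completed before route — violated.
route is fixed at shift 3 — violated.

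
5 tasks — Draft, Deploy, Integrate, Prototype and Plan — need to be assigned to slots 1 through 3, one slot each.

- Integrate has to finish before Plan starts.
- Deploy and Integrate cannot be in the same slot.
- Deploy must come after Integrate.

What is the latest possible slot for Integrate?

Downstream work caps Integrate at 2.
Integrate at 2 is achievable: Integrate in 2; Draft in 1; Prototype in 1; Plan in 3; Deploy in 3.

2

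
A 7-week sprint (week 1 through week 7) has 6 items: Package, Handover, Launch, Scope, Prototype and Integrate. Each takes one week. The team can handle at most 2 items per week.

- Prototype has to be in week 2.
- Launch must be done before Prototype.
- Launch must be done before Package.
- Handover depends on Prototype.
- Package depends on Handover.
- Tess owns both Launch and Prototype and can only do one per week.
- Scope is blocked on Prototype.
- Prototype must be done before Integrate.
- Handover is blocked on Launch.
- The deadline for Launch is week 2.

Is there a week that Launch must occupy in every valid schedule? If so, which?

week 1

Launch's window is week 1–week 2.
Prototype is fixed at week 2, and Launch can't share a week with Prototype.
So Launch must be week 1.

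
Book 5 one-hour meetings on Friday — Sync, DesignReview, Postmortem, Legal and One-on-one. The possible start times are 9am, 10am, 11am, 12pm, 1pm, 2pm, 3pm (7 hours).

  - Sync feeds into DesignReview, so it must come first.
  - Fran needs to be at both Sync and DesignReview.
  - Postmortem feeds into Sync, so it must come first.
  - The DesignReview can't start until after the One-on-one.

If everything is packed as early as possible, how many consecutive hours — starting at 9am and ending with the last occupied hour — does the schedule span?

3

The precedence chain requires at least 3 distinct hours.
3 works (last occupied hour: 11am): for example Postmortem in 9am, Legal in 9am, DesignReview in 11am, One-on-one in 9am, Sync in 10am.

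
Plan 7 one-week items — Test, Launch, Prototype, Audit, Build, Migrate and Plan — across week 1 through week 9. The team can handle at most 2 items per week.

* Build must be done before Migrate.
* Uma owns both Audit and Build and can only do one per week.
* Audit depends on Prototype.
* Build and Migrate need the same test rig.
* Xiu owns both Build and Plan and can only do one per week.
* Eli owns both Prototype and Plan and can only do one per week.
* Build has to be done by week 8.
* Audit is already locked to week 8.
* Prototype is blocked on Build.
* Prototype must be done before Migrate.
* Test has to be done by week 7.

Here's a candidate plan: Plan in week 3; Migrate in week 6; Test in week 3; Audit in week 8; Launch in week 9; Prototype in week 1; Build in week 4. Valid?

No. Prototype is blocked on Build is not satisfied.

Test has to be done by week 7 — holds.
Eli owns both Prototype and Plan and can only do one per week — holds.
Xiu owns both Build and Plan and can only do one per week — holds.
Uma owns both Audit and Build and can only do one per week — holds.
Prototype must be done before Migrate — holds.
Audit is already locked to week 8 — holds.
Build has to be done by week 8 — holds.
Build must be done before Migrate — holds.
Build and Migrate need the same test rig — holds.
The team can handle at most 2 items per week — holds.
Audit depends on Prototype — holds.
Prototype is blocked on Build — violated.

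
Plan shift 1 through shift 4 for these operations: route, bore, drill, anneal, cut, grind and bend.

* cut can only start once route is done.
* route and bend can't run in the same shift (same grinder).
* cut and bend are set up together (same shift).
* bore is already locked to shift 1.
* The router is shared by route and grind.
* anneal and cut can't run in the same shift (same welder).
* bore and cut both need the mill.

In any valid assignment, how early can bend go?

Bend must be in the same shift as cut, which can't be before shift 2, so bend is at least shift 2.
bend at shift 2 is achievable: grind=shift 2; bore=shift 1; route=shift 1; bend=shift 2; drill=shift 1; cut=shift 2; anneal=shift 1.

shift 2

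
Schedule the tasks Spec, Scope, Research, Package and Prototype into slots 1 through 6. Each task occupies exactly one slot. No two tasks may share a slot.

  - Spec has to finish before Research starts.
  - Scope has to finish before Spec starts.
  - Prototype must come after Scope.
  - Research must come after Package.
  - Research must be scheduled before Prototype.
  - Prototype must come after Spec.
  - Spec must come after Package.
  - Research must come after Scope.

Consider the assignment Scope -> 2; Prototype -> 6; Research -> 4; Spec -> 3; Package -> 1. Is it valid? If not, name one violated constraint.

Valid

Spec has to finish before Research starts — holds.
Spec must come after Package — holds.
No two tasks may share a slot — holds.
Prototype must come after Spec — holds.
Research must come after Scope — holds.
Research must come after Package — holds.
Prototype must come after Scope — holds.
Research must be scheduled before Prototype — holds.
Scope has to finish before Spec starts — holds.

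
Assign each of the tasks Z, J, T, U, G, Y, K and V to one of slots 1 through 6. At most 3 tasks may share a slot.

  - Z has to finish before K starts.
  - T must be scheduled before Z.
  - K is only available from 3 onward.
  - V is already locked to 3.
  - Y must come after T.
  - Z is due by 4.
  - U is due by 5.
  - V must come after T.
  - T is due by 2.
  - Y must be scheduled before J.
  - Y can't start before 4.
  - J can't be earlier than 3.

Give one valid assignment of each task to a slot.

Y in 4, U in 1, J in 5, V in 3, G in 1, Z in 2, K in 3, T in 1

Checking: Y(4) before J(5); T(1) before Y(4); T(1) before Z(2); T(1) before V(3); Z(2) before K(3); V=3 in [3,3]; Z=2 in [1,4]; J=5 in [3,6]; K=3 in [3,6]; T=1 in [1,2]; Y=4 in [4,6]; U=1 in [1,5]; max 3 per slot (cap 3).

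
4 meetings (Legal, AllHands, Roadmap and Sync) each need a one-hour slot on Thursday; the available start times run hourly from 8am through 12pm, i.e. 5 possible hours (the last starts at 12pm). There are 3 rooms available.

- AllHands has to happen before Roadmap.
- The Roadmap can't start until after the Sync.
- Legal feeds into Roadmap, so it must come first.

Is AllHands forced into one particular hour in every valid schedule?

No

AllHands can be 8am (e.g. Roadmap=9am, AllHands=8am, Legal=8am, Sync=8am) or 9am (e.g. Sync -> 8am, AllHands -> 9am, Legal -> 8am, Roadmap -> 10am).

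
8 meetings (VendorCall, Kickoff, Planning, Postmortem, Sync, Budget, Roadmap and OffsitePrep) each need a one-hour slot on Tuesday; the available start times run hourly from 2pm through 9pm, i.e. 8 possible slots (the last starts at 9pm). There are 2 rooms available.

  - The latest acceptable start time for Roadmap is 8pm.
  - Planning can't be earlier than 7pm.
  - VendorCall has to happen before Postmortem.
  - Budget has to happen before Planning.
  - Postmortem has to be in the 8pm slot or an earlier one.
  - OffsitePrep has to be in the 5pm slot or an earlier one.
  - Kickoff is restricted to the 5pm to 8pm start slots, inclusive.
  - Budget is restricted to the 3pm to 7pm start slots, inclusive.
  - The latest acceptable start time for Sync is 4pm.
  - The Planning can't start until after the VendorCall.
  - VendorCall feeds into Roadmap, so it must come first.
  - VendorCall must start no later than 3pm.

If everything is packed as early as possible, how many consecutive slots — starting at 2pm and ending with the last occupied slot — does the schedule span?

6

The precedence chain requires at least 2 distinct slots.
With at most 2 per slot and 8 meetings, at least 4 slots are needed.
Planning can't be placed before 7pm — that is slot 6 counting from 2pm — so the schedule must run through at least 6 slots.
6 works (last occupied slot: 7pm): for example Kickoff in 5pm, Planning in 7pm, OffsitePrep in 3pm, Roadmap in 4pm, VendorCall in 2pm, Sync in 2pm, Budget in 3pm, Postmortem in 4pm.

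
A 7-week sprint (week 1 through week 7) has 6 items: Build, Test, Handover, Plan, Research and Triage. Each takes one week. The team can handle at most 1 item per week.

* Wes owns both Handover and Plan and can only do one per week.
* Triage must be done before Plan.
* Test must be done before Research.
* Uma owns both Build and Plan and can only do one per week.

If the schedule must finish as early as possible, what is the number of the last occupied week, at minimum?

6

The precedence chain requires at least 2 distinct weeks.
With at most 1 per week and 6 work items, at least 6 weeks are needed.
6 works (last occupied week: week 6): for example Test in week 1; Plan in week 3; Handover in week 6; Build in week 5; Triage in week 2; Research in week 4.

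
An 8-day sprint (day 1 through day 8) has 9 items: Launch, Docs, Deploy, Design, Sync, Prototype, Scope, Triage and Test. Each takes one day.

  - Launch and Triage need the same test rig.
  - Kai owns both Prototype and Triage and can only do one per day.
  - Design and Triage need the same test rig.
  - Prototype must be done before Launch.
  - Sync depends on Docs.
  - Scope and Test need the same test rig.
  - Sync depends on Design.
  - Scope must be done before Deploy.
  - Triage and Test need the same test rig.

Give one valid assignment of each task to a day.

Triage in day 3, Deploy in day 2, Launch in day 2, Prototype in day 1, Sync in day 2, Docs in day 1, Design in day 1, Scope in day 1, Test in day 2

Checking: Scope(day 1) before Deploy(day 2); Docs(day 1) before Sync(day 2); Design(day 1) before Sync(day 2); Prototype(day 1) before Launch(day 2); Prototype(day 1) != Triage(day 3); Design(day 1) != Triage(day 3); Triage(day 3) != Test(day 2); Launch(day 2) != Triage(day 3); Scope(day 1) != Test(day 2).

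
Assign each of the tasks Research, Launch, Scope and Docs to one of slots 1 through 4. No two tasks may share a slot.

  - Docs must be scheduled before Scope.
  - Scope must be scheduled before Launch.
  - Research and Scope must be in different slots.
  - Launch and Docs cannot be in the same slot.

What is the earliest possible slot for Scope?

Precedence pushes Scope to at least 2; downstream work caps Scope at 3.
Scope at 2 is achievable: Launch -> 3, Docs -> 1, Research -> 4, Scope -> 2.

2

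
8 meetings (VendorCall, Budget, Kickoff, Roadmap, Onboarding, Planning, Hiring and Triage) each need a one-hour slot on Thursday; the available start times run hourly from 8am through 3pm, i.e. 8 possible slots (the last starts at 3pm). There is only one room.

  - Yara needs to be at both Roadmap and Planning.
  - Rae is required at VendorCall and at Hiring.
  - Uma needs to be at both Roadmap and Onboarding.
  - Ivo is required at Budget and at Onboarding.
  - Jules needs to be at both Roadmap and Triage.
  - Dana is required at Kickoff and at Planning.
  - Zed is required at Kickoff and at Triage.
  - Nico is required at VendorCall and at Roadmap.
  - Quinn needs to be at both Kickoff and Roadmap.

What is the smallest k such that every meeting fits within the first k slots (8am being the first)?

With at most 1 per slot and 8 meetings, at least 8 slots are needed.
8 works (last occupied slot: 3pm): for example Kickoff in 10am; Planning in 1pm; Roadmap in 11am; VendorCall in 8am; Hiring in 2pm; Budget in 9am; Onboarding in 12pm; Triage in 3pm.

8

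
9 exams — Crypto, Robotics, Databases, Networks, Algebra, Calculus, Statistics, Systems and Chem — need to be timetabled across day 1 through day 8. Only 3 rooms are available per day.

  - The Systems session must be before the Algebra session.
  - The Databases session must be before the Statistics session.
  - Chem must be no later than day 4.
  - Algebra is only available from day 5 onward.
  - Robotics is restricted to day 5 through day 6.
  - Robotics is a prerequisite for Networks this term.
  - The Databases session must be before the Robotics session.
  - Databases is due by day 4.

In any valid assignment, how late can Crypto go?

day 8

Crypto at day 8 is achievable: Systems -> day 1; Crypto -> day 8; Databases -> day 1; Robotics -> day 5; Calculus -> day 2; Statistics -> day 2; Algebra -> day 5; Networks -> day 6; Chem -> day 1.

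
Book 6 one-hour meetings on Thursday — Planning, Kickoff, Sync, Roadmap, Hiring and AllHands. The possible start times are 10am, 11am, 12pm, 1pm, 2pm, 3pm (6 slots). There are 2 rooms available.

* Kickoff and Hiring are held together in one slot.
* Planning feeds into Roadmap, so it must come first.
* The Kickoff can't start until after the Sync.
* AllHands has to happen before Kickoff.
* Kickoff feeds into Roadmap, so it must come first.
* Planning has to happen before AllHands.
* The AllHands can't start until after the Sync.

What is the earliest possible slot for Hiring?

12pm

Hiring must be in the same slot as Kickoff, which can't be before 12pm, so Hiring is at least 12pm; Hiring must be in the same slot as Kickoff, which can't be after 2pm, so Hiring is at most 2pm.
Hiring at 12pm is achievable: Hiring -> 12pm; Planning -> 10am; AllHands -> 11am; Roadmap -> 1pm; Kickoff -> 12pm; Sync -> 10am.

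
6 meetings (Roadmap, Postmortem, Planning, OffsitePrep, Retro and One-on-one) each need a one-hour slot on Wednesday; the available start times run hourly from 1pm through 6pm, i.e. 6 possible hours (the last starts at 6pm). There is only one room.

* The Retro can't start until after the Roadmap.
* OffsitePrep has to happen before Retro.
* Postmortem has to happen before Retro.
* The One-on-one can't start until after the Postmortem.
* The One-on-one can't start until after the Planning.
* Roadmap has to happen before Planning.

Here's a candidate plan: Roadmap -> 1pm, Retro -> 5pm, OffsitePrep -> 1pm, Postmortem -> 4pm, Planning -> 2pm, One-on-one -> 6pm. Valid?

No — it violates: There is only one room

Postmortem has to happen before Retro — holds.
Roadmap has to happen before Planning — holds.
The One-on-one can't start until after the Postmortem — holds.
The Retro can't start until after the Roadmap — holds.
OffsitePrep has to happen before Retro — holds.
The One-on-one can't start until after the Planning — holds.
There is only one room — violated.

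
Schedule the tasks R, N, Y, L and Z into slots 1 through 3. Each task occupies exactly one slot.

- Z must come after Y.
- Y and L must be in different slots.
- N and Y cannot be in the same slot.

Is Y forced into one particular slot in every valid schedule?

Y can be 1 (e.g. R in 1, Y in 1, Z in 2, L in 2, N in 2) or 2 (e.g. L in 1, N in 1, R in 1, Z in 3, Y in 2).

No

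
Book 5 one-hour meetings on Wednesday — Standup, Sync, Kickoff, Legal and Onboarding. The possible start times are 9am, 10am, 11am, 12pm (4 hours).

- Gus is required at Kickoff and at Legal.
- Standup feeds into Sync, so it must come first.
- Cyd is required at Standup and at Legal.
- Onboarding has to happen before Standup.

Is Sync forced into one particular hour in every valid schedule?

Sync can be 11am (e.g. Standup in 10am; Kickoff in 9am; Sync in 11am; Onboarding in 9am; Legal in 11am) or 12pm (e.g. Onboarding in 9am, Legal in 11am, Standup in 10am, Sync in 12pm, Kickoff in 9am).

No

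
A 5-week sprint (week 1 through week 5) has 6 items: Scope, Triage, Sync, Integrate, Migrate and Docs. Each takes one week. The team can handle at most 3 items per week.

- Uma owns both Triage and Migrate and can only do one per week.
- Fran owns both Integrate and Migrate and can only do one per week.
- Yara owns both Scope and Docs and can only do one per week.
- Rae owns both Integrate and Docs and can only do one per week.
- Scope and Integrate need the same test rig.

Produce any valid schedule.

Sync=week 1, Docs=week 3, Integrate=week 2, Triage=week 1, Migrate=week 3, Scope=week 1

Checking: Integrate(week 2) != Docs(week 3); Triage(week 1) != Migrate(week 3); Scope(week 1) != Integrate(week 2); Scope(week 1) != Docs(week 3); Integrate(week 2) != Migrate(week 3); max 3 per week (cap 3).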